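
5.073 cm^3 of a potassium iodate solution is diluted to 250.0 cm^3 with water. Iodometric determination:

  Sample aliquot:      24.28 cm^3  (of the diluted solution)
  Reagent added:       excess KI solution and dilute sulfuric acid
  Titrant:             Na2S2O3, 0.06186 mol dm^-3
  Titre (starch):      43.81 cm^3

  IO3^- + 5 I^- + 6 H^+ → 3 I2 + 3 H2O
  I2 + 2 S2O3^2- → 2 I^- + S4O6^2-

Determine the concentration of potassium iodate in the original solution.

n(S2O3^2-) = 0.04381 × 0.06186 = 2.710 × 10^-3 mol
n(I2) = n(S2O3^2-)/2 = 1.355 × 10^-3 mol
From the 1:3 ratio, n(IO3^-) in the aliquot = 1/3 × 1.355 × 10^-3 = 4.517 × 10^-4 mol
[IO3^-]_dilute = 4.517 × 10^-4 / 0.02428 = 0.01860 mol/L
[IO3^-]_original = 0.01860 × 250.0/5.073 = 0.9168 mol/L

0.9168 mol/L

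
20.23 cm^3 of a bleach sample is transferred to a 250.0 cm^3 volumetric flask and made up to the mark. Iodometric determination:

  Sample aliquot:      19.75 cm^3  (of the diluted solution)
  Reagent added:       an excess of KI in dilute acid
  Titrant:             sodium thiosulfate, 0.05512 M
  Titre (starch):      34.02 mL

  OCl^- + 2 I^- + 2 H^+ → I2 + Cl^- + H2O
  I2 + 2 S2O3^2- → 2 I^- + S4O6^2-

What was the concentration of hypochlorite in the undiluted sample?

n(S2O3^2-) = 0.03402 × 0.05512 = 1.875 × 10^-3 mol
n(I2) = n(S2O3^2-)/2 = 9.376 × 10^-4 mol
n(OCl^-) in the aliquot = 9.376 × 10^-4 mol (1:1 ratio)
[OCl^-]_dilute = 9.376 × 10^-4 / 0.01975 = 0.04747 mol/L
[OCl^-]_original = 0.04747 × 250.0/20.23 = 0.5867 mol/L

0.5867 M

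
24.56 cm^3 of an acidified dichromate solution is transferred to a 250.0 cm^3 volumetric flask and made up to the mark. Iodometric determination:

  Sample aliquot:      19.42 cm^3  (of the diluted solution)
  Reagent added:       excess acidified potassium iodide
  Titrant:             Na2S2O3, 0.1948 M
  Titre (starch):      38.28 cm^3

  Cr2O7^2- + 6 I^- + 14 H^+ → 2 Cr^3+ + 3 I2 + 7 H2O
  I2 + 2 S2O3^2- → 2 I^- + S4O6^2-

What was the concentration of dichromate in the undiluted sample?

n(S2O3^2-) = 0.03828 × 0.1948 = 7.457 × 10^-3 mol
n(I2) = n(S2O3^2-)/2 = 3.728 × 10^-3 mol
From the 1:3 ratio, n(Cr2O7^2-) in the aliquot = 1/3 × 3.728 × 10^-3 = 1.243 × 10^-3 mol
[Cr2O7^2-]_dilute = 1.243 × 10^-3 / 0.01942 = 0.06400 mol/L
[Cr2O7^2-]_original = 0.06400 × 250.0/24.56 = 0.6514 mol/L

0.6514 M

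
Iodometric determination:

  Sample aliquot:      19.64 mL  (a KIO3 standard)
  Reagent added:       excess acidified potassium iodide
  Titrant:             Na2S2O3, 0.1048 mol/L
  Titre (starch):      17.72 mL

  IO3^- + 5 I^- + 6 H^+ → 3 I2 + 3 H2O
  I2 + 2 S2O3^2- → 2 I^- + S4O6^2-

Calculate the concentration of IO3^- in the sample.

n(S2O3^2-) = 0.01772 × 0.1048 = 1.857 × 10^-3 mol
n(I2) = n(S2O3^2-)/2 = 9.285 × 10^-4 mol
From the 1:3 ratio, n(IO3^-) in the aliquot = 1/3 × 9.285 × 10^-4 = 3.095 × 10^-4 mol
[IO3^-] = 3.095 × 10^-4 / 0.01964 = 0.01576 mol/L

0.01576 mol/L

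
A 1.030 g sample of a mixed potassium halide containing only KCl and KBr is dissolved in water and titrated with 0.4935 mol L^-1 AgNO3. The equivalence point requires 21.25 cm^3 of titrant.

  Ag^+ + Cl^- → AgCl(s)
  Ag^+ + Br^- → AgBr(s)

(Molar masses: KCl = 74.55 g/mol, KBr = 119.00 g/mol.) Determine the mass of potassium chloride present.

0.3655 g

n(AgNO3) = 0.02125 × 0.4935 = 0.01049 mol
Let x = n(KCl), y = n(KBr).
Titrant: 1x + 1y = 0.01049;  mass: 74.55x + 119.00y = 1.030
Solving, x = 4.903 × 10^-3 mol, y = 5.584 × 10^-3 mol
mass of KCl = 4.903 × 10^-3 × 74.55 = 0.3655 g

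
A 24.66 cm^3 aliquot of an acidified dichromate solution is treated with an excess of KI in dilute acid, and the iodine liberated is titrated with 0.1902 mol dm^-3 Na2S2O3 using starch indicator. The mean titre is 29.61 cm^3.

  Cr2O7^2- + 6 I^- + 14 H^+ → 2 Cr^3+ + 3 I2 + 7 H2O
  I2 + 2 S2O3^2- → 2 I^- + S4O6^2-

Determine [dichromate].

n(S2O3^2-) = 0.02961 × 0.1902 = 5.632 × 10^-3 mol
n(I2) = n(S2O3^2-)/2 = 2.816 × 10^-3 mol
From the 1:3 ratio, n(Cr2O7^2-) in the aliquot = 1/3 × 2.816 × 10^-3 = 9.386 × 10^-4 mol
[Cr2O7^2-] = 9.386 × 10^-4 / 0.02466 = 0.03806 mol/L

0.03806 mol/L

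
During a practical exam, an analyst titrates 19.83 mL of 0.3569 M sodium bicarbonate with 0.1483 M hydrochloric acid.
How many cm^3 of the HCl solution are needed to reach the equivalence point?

47.72 mL

NaHCO3 + HCl → NaCl + H2O + CO2
n(NaHCO3) = 0.01983 L × 0.3569 mol/L = 7.077 × 10^-3 mol
n(HCl) = 7.077 × 10^-3 mol (1:1 stoichiometry)
V(HCl) = 7.077 × 10^-3 mol / 0.1483 mol/L = 0.04772 L = 47.72 mL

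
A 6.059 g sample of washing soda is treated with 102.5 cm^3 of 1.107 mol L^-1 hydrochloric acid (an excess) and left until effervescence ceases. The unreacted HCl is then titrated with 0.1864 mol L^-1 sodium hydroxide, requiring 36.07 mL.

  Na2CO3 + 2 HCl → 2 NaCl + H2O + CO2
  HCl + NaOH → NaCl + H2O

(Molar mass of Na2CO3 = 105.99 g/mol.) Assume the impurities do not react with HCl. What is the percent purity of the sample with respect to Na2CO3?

93.36 %

n(HCl) added = 0.1025 × 1.107 = 0.1135 mol
n(NaOH) used in back-titration = 0.03607 × 0.1864 = 6.723 × 10^-3 mol
n(HCl) left over = 6.723 × 10^-3 mol (1:1 ratio)
n(HCl) consumed by analyte = 0.1135 − 6.723 × 10^-3 = 0.1067 mol
From the 1:2 ratio, n(Na2CO3) = 1/2 × 0.1067 = 0.05337 mol
mass of Na2CO3 = 0.05337 × 105.99 = 5.657 g
% Na2CO3 = 5.657 / 6.059 × 100 = 93.36 %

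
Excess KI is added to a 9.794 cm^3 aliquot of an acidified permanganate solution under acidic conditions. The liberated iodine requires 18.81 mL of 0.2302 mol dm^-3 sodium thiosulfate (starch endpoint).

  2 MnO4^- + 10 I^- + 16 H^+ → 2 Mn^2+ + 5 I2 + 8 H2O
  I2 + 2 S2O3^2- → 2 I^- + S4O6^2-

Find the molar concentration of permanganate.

0.08842 mol/L

n(S2O3^2-) = 0.01881 × 0.2302 = 4.330 × 10^-3 mol
n(I2) = n(S2O3^2-)/2 = 2.165 × 10^-3 mol
From the 2:5 ratio, n(MnO4^-) in the aliquot = 2/5 × 2.165 × 10^-3 = 8.660 × 10^-4 mol
[MnO4^-] = 8.660 × 10^-4 / 0.009794 = 0.08842 mol/L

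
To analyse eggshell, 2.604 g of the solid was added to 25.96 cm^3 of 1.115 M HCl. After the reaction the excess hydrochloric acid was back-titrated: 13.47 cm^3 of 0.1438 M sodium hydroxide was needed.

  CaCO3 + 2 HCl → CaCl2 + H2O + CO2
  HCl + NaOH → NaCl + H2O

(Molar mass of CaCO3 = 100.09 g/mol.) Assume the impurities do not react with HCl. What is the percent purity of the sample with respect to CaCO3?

n(HCl) added = 0.02596 × 1.115 = 0.02895 mol
n(NaOH) used in back-titration = 0.01347 × 0.1438 = 1.937 × 10^-3 mol
n(HCl) left over = 1.937 × 10^-3 mol (1:1 ratio)
n(HCl) consumed by analyte = 0.02895 − 1.937 × 10^-3 = 0.02701 mol
From the 1:2 ratio, n(CaCO3) = 1/2 × 0.02701 = 0.01350 mol
mass of CaCO3 = 0.01350 × 100.09 = 1.352 g
% CaCO3 = 1.352 / 2.604 × 100 = 51.91 %

51.91 %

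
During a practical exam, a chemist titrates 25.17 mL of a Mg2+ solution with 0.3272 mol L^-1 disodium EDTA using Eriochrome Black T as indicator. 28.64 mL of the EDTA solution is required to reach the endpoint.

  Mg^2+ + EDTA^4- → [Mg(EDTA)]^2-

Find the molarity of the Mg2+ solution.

n(EDTA) = 0.02864 L × 0.3272 mol/L = 9.371 × 10^-3 mol
n(Mg2+) = 9.371 × 10^-3 mol (1:1 mole ratio)
[Mg2+] = 9.371 × 10^-3 mol / 0.02517 L = 0.3723 mol/L

0.3723 mol/L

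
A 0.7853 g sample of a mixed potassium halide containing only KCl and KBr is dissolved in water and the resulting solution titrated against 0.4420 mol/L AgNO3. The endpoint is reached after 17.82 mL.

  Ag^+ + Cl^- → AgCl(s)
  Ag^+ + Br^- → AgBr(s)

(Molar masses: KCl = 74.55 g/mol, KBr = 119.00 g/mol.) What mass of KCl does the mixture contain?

n(AgNO3) = 0.01782 × 0.4420 = 7.876 × 10^-3 mol
Let x = n(KCl), y = n(KBr).
Titrant: 1x + 1y = 7.876 × 10^-3;  mass: 74.55x + 119.00y = 0.7853
Solving, x = 3.419 × 10^-3 mol, y = 4.457 × 10^-3 mol
mass of KCl = 3.419 × 10^-3 × 74.55 = 0.2549 g

0.2549 g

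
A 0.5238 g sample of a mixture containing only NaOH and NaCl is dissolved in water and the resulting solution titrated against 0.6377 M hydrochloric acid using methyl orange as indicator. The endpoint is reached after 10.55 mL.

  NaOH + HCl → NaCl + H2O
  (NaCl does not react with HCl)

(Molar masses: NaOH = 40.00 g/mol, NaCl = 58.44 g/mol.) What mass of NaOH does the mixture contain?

0.2691 g

n(HCl) = 0.01055 × 0.6377 = 6.728 × 10^-3 mol
Let x = n(NaOH), y = n(NaCl).
Titrant: 1x = 6.728 × 10^-3;  mass: 40.00x + 58.44y = 0.5238
Solving, x = 6.728 × 10^-3 mol, y = 4.358 × 10^-3 mol
mass of NaOH = 6.728 × 10^-3 × 40.00 = 0.2691 g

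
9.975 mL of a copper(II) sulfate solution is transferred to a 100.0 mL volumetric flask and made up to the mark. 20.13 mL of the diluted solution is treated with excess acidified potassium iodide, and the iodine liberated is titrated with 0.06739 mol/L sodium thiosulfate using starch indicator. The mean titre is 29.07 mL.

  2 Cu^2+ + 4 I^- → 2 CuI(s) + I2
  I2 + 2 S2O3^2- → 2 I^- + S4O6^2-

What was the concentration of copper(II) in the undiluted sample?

n(S2O3^2-) = 0.02907 × 0.06739 = 1.959 × 10^-3 mol
n(I2) = n(S2O3^2-)/2 = 9.795 × 10^-4 mol
From the 2:1 ratio, n(Cu2+) in the aliquot = 2/1 × 9.795 × 10^-4 = 1.959 × 10^-3 mol
[Cu2+]_dilute = 1.959 × 10^-3 / 0.02013 = 0.09732 mol/L
[Cu2+]_original = 0.09732 × 100.0/9.975 = 0.9756 mol/L

0.9756 mol/L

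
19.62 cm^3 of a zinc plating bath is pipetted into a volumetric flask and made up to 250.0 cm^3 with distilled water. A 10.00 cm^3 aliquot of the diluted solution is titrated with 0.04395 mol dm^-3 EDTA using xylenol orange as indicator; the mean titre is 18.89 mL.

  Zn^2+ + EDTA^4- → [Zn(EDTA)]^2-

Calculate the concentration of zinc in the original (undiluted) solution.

1.058 mol/L

n(EDTA) = 0.01889 × 0.04395 = 8.302 × 10^-4 mol
n(Zn2+) in the aliquot = 8.302 × 10^-4 mol (1:1 ratio)
[Zn2+]_dilute = 8.302 × 10^-4 / 0.01000 = 0.08302 mol/L
Dilution factor = 250.0 / 19.62 = 12.74
[Zn2+]_stock = 0.08302 × 12.74 = 1.058 mol/L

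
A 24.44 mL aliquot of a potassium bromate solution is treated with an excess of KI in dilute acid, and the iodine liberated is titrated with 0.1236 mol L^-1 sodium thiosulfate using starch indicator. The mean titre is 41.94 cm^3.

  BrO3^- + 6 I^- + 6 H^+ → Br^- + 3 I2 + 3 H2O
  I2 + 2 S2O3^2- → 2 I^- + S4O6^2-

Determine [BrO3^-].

n(S2O3^2-) = 0.04194 × 0.1236 = 5.184 × 10^-3 mol
n(I2) = n(S2O3^2-)/2 = 2.592 × 10^-3 mol
From the 1:3 ratio, n(BrO3^-) in the aliquot = 1/3 × 2.592 × 10^-3 = 8.640 × 10^-4 mol
[BrO3^-] = 8.640 × 10^-4 / 0.02444 = 0.03535 mol/L

0.03535 mol/L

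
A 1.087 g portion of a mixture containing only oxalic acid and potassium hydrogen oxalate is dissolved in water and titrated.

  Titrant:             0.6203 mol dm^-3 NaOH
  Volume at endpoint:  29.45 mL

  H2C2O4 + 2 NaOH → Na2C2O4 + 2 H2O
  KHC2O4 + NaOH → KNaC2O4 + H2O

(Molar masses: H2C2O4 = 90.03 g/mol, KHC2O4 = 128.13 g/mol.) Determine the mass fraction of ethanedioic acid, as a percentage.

n(NaOH) = 0.02945 × 0.6203 = 0.01827 mol
Let x = n(H2C2O4), y = n(KHC2O4).
Titrant: 2x + 1y = 0.01827;  mass: 90.03x + 128.13y = 1.087
Solving, x = 7.542 × 10^-3 mol, y = 3.184 × 10^-3 mol
mass of H2C2O4 = 7.542 × 10^-3 × 90.03 = 0.6790 g
% H2C2O4 = 0.6790 / 1.087 × 100 = 62.46 %

62.46 %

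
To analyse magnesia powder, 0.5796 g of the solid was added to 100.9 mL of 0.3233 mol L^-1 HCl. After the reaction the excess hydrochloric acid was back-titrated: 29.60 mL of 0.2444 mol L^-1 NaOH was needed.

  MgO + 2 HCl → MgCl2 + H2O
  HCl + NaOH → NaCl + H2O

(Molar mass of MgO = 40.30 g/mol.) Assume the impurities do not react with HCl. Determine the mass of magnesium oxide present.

n(HCl) added = 0.1009 × 0.3233 = 0.03262 mol
n(NaOH) used in back-titration = 0.02960 × 0.2444 = 7.234 × 10^-3 mol
n(HCl) left over = 7.234 × 10^-3 mol (1:1 ratio)
n(HCl) consumed by analyte = 0.03262 − 7.234 × 10^-3 = 0.02539 mol
From the 1:2 ratio, n(MgO) = 1/2 × 0.02539 = 0.01269 mol
mass of MgO = 0.01269 × 40.30 = 0.5115 g

0.5115 g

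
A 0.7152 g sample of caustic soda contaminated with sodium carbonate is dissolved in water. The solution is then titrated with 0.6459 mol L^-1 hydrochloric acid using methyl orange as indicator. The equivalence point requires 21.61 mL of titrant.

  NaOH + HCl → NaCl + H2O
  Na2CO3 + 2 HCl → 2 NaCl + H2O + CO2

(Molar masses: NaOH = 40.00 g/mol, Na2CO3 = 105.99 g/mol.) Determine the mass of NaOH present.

0.07541 g

n(HCl) = 0.02161 × 0.6459 = 0.01396 mol
Let x = n(NaOH), y = n(Na2CO3).
Titrant: 1x + 2y = 0.01396;  mass: 40.00x + 105.99y = 0.7152
Solving, x = 1.885 × 10^-3 mol, y = 6.036 × 10^-3 mol
mass of NaOH = 1.885 × 10^-3 × 40.00 = 0.07541 g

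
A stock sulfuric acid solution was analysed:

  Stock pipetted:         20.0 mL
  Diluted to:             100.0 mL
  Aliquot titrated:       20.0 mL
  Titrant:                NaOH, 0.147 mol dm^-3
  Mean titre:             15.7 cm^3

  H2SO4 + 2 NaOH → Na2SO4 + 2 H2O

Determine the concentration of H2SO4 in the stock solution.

0.288 mol/L

n(NaOH) = 0.0157 × 0.147 = 2.31 × 10^-3 mol
From the 1:2 ratio, n(H2SO4) in the aliquot = 1/2 × 2.31 × 10^-3 = 1.15 × 10^-3 mol
[H2SO4]_dilute = 1.15 × 10^-3 / 0.0200 = 0.0577 mol/L
Dilution factor = 100.0 / 20.0 = 5.000
[H2SO4]_stock = 0.0577 × 5.000 = 0.288 mol/L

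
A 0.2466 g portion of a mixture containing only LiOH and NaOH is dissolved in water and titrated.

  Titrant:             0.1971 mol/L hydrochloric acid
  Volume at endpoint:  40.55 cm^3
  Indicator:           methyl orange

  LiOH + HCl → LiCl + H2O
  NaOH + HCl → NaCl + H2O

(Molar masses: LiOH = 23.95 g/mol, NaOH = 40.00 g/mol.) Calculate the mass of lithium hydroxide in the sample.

0.1091 g

n(HCl) = 0.04055 × 0.1971 = 7.992 × 10^-3 mol
Let x = n(LiOH), y = n(NaOH).
Titrant: 1x + 1y = 7.992 × 10^-3;  mass: 23.95x + 40.00y = 0.2466
Solving, x = 4.554 × 10^-3 mol, y = 3.438 × 10^-3 mol
mass of LiOH = 4.554 × 10^-3 × 23.95 = 0.1091 g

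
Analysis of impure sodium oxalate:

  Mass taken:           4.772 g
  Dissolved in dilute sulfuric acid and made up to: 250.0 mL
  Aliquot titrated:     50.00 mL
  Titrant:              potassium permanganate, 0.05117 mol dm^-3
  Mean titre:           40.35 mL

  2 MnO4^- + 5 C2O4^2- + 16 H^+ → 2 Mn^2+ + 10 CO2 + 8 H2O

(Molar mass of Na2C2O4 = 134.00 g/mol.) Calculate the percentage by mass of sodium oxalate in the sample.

n(KMnO4) per titration = 0.04035 × 0.05117 = 2.065 × 10^-3 mol
From the 5:2 ratio, n(Na2C2O4) in each aliquot = 5/2 × 2.065 × 10^-3 = 5.162 × 10^-3 mol
n(Na2C2O4) in the whole flask = 5.162 × 10^-3 × 250.0/50.00 = 0.02581 mol
mass of Na2C2O4 = 0.02581 × 134.00 = 3.458 g
% Na2C2O4 = 3.458 / 4.772 × 100 = 72.47 %

72.47 %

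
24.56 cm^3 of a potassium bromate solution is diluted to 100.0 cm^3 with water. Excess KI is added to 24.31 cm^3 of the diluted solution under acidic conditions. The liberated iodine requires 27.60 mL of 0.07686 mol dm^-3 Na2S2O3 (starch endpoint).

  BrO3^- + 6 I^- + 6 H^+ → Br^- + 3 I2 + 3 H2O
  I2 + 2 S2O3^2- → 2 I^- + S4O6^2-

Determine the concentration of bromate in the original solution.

0.05922 mol/L

n(S2O3^2-) = 0.02760 × 0.07686 = 2.121 × 10^-3 mol
n(I2) = n(S2O3^2-)/2 = 1.061 × 10^-3 mol
From the 1:3 ratio, n(BrO3^-) in the aliquot = 1/3 × 1.061 × 10^-3 = 3.536 × 10^-4 mol
[BrO3^-]_dilute = 3.536 × 10^-4 / 0.02431 = 0.01454 mol/L
[BrO3^-]_original = 0.01454 × 100.0/24.56 = 0.05922 mol/L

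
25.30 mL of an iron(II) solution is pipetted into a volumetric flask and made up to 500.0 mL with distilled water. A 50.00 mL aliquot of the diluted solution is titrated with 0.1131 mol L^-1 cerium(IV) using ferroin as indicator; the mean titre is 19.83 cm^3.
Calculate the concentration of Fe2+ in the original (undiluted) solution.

Ce^4+ + Fe^2+ → Ce^3+ + Fe^3+
n(Ce4+) = 0.01983 × 0.1131 = 2.243 × 10^-3 mol
n(Fe2+) in the aliquot = 2.243 × 10^-3 mol (1:1 ratio)
[Fe2+]_dilute = 2.243 × 10^-3 / 0.05000 = 0.04486 mol/L
Dilution factor = 500.0 / 25.30 = 19.76
[Fe2+]_stock = 0.04486 × 19.76 = 0.8865 mol/L

0.8865 mol/L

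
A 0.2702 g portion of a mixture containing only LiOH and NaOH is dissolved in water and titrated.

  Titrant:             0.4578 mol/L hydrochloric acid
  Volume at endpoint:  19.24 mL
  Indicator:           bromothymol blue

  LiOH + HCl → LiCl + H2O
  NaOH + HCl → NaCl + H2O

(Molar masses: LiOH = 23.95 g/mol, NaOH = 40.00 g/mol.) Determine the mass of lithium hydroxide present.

0.1225 g

n(HCl) = 0.01924 × 0.4578 = 8.808 × 10^-3 mol
Let x = n(LiOH), y = n(NaOH).
Titrant: 1x + 1y = 8.808 × 10^-3;  mass: 23.95x + 40.00y = 0.2702
Solving, x = 5.117 × 10^-3 mol, y = 3.691 × 10^-3 mol
mass of LiOH = 5.117 × 10^-3 × 23.95 = 0.1225 g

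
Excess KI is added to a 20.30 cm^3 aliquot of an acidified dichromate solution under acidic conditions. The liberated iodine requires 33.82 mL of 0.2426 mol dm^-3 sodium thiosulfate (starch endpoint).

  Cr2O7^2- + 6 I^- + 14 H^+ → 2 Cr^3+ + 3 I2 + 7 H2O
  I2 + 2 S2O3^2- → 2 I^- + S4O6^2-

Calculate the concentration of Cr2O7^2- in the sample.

0.06736 mol/L

n(S2O3^2-) = 0.03382 × 0.2426 = 8.205 × 10^-3 mol
n(I2) = n(S2O3^2-)/2 = 4.102 × 10^-3 mol
From the 1:3 ratio, n(Cr2O7^2-) in the aliquot = 1/3 × 4.102 × 10^-3 = 1.367 × 10^-3 mol
[Cr2O7^2-] = 1.367 × 10^-3 / 0.02030 = 0.06736 mol/L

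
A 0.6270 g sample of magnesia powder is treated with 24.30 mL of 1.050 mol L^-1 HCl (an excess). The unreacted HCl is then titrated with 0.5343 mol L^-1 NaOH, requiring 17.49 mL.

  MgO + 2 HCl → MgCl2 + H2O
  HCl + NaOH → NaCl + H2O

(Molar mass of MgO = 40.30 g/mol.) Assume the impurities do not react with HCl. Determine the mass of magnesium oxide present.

0.3258 g

n(HCl) added = 0.02430 × 1.050 = 0.02551 mol
n(NaOH) used in back-titration = 0.01749 × 0.5343 = 9.345 × 10^-3 mol
n(HCl) left over = 9.345 × 10^-3 mol (1:1 ratio)
n(HCl) consumed by analyte = 0.02551 − 9.345 × 10^-3 = 0.01617 mol
From the 1:2 ratio, n(MgO) = 1/2 × 0.01617 = 8.085 × 10^-3 mol
mass of MgO = 8.085 × 10^-3 × 40.30 = 0.3258 g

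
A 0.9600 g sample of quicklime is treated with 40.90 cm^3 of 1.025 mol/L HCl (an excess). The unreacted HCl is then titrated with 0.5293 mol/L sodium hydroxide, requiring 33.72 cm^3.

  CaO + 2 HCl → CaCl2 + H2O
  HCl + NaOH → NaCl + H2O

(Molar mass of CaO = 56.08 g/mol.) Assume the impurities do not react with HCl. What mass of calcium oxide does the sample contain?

0.6750 g

n(HCl) added = 0.04090 × 1.025 = 0.04192 mol
n(NaOH) used in back-titration = 0.03372 × 0.5293 = 0.01785 mol
n(HCl) left over = 0.01785 mol (1:1 ratio)
n(HCl) consumed by analyte = 0.04192 − 0.01785 = 0.02407 mol
From the 1:2 ratio, n(CaO) = 1/2 × 0.02407 = 0.01204 mol
mass of CaO = 0.01204 × 56.08 = 0.6750 g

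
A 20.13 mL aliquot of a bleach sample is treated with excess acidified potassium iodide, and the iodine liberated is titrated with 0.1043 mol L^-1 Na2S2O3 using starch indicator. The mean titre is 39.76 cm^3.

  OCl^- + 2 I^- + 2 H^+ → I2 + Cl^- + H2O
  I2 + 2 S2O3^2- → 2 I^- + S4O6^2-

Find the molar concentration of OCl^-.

0.1030 mol/L

n(S2O3^2-) = 0.03976 × 0.1043 = 4.147 × 10^-3 mol
n(I2) = n(S2O3^2-)/2 = 2.073 × 10^-3 mol
n(OCl^-) in the aliquot = 2.073 × 10^-3 mol (1:1 ratio)
[OCl^-] = 2.073 × 10^-3 / 0.02013 = 0.1030 mol/L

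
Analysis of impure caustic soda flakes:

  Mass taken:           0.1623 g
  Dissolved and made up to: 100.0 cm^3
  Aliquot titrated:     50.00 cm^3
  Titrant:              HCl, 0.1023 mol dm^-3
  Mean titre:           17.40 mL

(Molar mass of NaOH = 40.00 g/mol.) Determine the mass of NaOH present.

0.1424 g

NaOH + HCl → NaCl + H2O
n(HCl) per titration = 0.01740 × 0.1023 = 1.780 × 10^-3 mol
n(NaOH) in each aliquot = 1.780 × 10^-3 mol (1:1 ratio)
n(NaOH) in the whole flask = 1.780 × 10^-3 × 100.0/50.00 = 3.560 × 10^-3 mol
mass of NaOH = 3.560 × 10^-3 × 40.00 = 0.1424 g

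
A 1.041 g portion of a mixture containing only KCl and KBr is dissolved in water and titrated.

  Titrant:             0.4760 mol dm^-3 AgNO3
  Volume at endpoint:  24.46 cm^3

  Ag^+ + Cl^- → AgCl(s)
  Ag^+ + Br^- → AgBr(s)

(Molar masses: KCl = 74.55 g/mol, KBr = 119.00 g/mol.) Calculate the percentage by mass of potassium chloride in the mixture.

n(AgNO3) = 0.02446 × 0.4760 = 0.01164 mol
Let x = n(KCl), y = n(KBr).
Titrant: 1x + 1y = 0.01164;  mass: 74.55x + 119.00y = 1.041
Solving, x = 7.751 × 10^-3 mol, y = 3.892 × 10^-3 mol
mass of KCl = 7.751 × 10^-3 × 74.55 = 0.5778 g
% KCl = 0.5778 / 1.041 × 100 = 55.50 %

55.50 %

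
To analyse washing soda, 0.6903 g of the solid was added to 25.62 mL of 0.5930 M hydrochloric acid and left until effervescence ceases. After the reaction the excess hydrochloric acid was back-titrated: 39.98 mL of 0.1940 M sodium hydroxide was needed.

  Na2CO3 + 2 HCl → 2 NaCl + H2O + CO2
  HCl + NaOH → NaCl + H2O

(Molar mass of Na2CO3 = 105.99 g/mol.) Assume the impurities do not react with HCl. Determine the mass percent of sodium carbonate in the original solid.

57.09 %

n(HCl) added = 0.02562 × 0.5930 = 0.01519 mol
n(NaOH) used in back-titration = 0.03998 × 0.1940 = 7.756 × 10^-3 mol
n(HCl) left over = 7.756 × 10^-3 mol (1:1 ratio)
n(HCl) consumed by analyte = 0.01519 − 7.756 × 10^-3 = 7.437 × 10^-3 mol
From the 1:2 ratio, n(Na2CO3) = 1/2 × 7.437 × 10^-3 = 3.718 × 10^-3 mol
mass of Na2CO3 = 3.718 × 10^-3 × 105.99 = 0.3941 g
% Na2CO3 = 0.3941 / 0.6903 × 100 = 57.09 %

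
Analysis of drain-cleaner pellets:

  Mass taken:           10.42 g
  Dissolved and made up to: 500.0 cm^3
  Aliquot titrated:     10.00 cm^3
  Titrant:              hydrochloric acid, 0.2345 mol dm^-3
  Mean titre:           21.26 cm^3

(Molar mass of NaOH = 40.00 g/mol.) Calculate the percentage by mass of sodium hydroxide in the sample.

NaOH + HCl → NaCl + H2O
n(HCl) per titration = 0.02126 × 0.2345 = 4.985 × 10^-3 mol
n(NaOH) in each aliquot = 4.985 × 10^-3 mol (1:1 ratio)
n(NaOH) in the whole flask = 4.985 × 10^-3 × 500.0/10.00 = 0.2493 mol
mass of NaOH = 0.2493 × 40.00 = 9.971 g
% NaOH = 9.971 / 10.42 × 100 = 95.69 %

95.69 %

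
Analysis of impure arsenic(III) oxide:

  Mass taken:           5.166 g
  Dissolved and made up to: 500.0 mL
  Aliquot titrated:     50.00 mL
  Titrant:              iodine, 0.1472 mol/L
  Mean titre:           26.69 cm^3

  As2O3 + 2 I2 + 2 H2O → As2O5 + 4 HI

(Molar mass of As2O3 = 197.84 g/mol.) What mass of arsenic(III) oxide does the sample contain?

3.886 g

n(I2) per titration = 0.02669 × 0.1472 = 3.929 × 10^-3 mol
From the 1:2 ratio, n(As2O3) in each aliquot = 1/2 × 3.929 × 10^-3 = 1.964 × 10^-3 mol
n(As2O3) in the whole flask = 1.964 × 10^-3 × 500.0/50.00 = 0.01964 mol
mass of As2O3 = 0.01964 × 197.84 = 3.886 g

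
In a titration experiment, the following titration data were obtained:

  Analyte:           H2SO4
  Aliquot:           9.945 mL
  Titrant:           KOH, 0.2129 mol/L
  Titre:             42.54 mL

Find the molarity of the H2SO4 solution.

0.4553 mol/L

H2SO4 + 2 KOH → K2SO4 + 2 H2O
n(KOH) = 0.04254 L × 0.2129 mol/L = 9.057 × 10^-3 mol
From the 1:2 mole ratio, n(H2SO4) = 1/2 × 9.057 × 10^-3 = 4.528 × 10^-3 mol
[H2SO4] = 4.528 × 10^-3 mol / 0.009945 L = 0.4553 mol/L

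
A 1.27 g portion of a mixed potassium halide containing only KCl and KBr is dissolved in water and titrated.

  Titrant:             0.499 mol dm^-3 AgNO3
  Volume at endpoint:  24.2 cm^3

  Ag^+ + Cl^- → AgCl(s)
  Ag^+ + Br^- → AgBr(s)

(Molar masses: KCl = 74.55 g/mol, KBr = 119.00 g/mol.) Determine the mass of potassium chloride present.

n(AgNO3) = 0.0242 × 0.499 = 0.0121 mol
Let x = n(KCl), y = n(KBr).
Titrant: 1x + 1y = 0.0121;  mass: 74.55x + 119.00y = 1.27
Solving, x = 3.76 × 10^-3 mol, y = 8.32 × 10^-3 mol
mass of KCl = 3.76 × 10^-3 × 74.55 = 0.280 g

0.280 g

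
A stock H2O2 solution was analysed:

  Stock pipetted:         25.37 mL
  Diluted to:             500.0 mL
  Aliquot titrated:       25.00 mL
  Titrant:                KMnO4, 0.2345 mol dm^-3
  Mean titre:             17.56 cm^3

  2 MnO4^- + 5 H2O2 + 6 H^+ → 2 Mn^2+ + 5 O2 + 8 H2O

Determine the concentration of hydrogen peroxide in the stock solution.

8.116 mol/L

n(KMnO4) = 0.01756 × 0.2345 = 4.118 × 10^-3 mol
From the 5:2 ratio, n(H2O2) in the aliquot = 5/2 × 4.118 × 10^-3 = 0.01029 mol
[H2O2]_dilute = 0.01029 / 0.02500 = 0.4118 mol/L
Dilution factor = 500.0 / 25.37 = 19.71
[H2O2]_stock = 0.4118 × 19.71 = 8.116 mol/L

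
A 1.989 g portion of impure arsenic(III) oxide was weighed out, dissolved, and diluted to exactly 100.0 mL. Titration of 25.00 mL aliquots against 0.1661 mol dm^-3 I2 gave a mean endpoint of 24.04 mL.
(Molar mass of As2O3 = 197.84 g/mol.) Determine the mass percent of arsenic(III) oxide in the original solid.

79.44 %

As2O3 + 2 I2 + 2 H2O → As2O5 + 4 HI
n(I2) per titration = 0.02404 × 0.1661 = 3.993 × 10^-3 mol
From the 1:2 ratio, n(As2O3) in each aliquot = 1/2 × 3.993 × 10^-3 = 1.997 × 10^-3 mol
n(As2O3) in the whole flask = 1.997 × 10^-3 × 100.0/25.00 = 7.986 × 10^-3 mol
mass of As2O3 = 7.986 × 10^-3 × 197.84 = 1.580 g
% As2O3 = 1.580 / 1.989 × 100 = 79.44 %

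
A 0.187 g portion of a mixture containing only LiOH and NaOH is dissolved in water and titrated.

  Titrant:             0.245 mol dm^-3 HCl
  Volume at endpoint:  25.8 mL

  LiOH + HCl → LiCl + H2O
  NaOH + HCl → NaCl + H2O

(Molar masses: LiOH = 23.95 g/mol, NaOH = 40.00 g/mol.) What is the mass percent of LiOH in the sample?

52.5 %

n(HCl) = 0.0258 × 0.245 = 6.32 × 10^-3 mol
Let x = n(LiOH), y = n(NaOH).
Titrant: 1x + 1y = 6.32 × 10^-3;  mass: 23.95x + 40.00y = 0.187
Solving, x = 4.10 × 10^-3 mol, y = 2.22 × 10^-3 mol
mass of LiOH = 4.10 × 10^-3 × 23.95 = 0.0982 g
% LiOH = 0.0982 / 0.187 × 100 = 52.5 %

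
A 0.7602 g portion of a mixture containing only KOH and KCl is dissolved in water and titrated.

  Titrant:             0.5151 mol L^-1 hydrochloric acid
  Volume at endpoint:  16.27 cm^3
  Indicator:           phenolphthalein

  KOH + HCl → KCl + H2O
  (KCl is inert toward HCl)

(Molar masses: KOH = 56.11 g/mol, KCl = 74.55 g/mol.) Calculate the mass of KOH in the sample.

n(HCl) = 0.01627 × 0.5151 = 8.381 × 10^-3 mol
Let x = n(KOH), y = n(KCl).
Titrant: 1x = 8.381 × 10^-3;  mass: 56.11x + 74.55y = 0.7602
Solving, x = 8.381 × 10^-3 mol, y = 3.889 × 10^-3 mol
mass of KOH = 8.381 × 10^-3 × 56.11 = 0.4702 g

0.4702 g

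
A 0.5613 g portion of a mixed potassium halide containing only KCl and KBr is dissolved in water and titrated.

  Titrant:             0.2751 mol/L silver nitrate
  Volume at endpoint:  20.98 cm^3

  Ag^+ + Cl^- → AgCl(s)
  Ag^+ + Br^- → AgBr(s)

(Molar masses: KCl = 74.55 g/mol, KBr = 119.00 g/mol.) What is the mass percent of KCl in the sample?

n(AgNO3) = 0.02098 × 0.2751 = 5.772 × 10^-3 mol
Let x = n(KCl), y = n(KBr).
Titrant: 1x + 1y = 5.772 × 10^-3;  mass: 74.55x + 119.00y = 0.5613
Solving, x = 2.824 × 10^-3 mol, y = 2.948 × 10^-3 mol
mass of KCl = 2.824 × 10^-3 × 74.55 = 0.2105 g
% KCl = 0.2105 / 0.5613 × 100 = 37.51 %

37.51 %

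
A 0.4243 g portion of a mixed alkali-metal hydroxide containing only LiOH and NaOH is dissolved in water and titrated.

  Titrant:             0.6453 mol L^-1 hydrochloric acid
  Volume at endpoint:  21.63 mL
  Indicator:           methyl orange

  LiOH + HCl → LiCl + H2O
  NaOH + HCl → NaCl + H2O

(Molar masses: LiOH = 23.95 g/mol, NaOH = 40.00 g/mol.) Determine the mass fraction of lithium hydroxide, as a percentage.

n(HCl) = 0.02163 × 0.6453 = 0.01396 mol
Let x = n(LiOH), y = n(NaOH).
Titrant: 1x + 1y = 0.01396;  mass: 23.95x + 40.00y = 0.4243
Solving, x = 8.350 × 10^-3 mol, y = 5.608 × 10^-3 mol
mass of LiOH = 8.350 × 10^-3 × 23.95 = 0.2000 g
% LiOH = 0.2000 / 0.4243 × 100 = 47.13 %

47.13 %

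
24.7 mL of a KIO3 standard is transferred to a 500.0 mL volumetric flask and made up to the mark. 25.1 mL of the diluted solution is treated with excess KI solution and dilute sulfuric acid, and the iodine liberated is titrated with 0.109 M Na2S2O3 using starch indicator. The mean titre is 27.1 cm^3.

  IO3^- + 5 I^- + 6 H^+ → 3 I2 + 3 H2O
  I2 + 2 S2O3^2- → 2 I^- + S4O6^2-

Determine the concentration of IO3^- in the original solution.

0.397 M

n(S2O3^2-) = 0.0271 × 0.109 = 2.95 × 10^-3 mol
n(I2) = n(S2O3^2-)/2 = 1.48 × 10^-3 mol
From the 1:3 ratio, n(IO3^-) in the aliquot = 1/3 × 1.48 × 10^-3 = 4.92 × 10^-4 mol
[IO3^-]_dilute = 4.92 × 10^-4 / 0.0251 = 0.0196 mol/L
[IO3^-]_original = 0.0196 × 500.0/24.7 = 0.397 mol/L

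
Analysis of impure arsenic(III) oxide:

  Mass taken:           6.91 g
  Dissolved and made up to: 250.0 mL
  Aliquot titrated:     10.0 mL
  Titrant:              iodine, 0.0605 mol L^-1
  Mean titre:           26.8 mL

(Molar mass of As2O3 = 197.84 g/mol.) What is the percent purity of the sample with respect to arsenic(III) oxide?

As2O3 + 2 I2 + 2 H2O → As2O5 + 4 HI
n(I2) per titration = 0.0268 × 0.0605 = 1.62 × 10^-3 mol
From the 1:2 ratio, n(As2O3) in each aliquot = 1/2 × 1.62 × 10^-3 = 8.11 × 10^-4 mol
n(As2O3) in the whole flask = 8.11 × 10^-4 × 250.0/10.0 = 0.0203 mol
mass of As2O3 = 0.0203 × 197.84 = 4.01 g
% As2O3 = 4.01 / 6.91 × 100 = 58.0 %

58.0 %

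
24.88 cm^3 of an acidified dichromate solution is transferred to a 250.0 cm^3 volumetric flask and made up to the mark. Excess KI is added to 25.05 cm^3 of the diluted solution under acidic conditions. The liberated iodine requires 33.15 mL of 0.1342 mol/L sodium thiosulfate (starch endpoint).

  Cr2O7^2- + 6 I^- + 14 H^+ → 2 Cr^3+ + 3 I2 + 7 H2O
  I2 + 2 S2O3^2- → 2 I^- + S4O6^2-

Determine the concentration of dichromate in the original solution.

n(S2O3^2-) = 0.03315 × 0.1342 = 4.449 × 10^-3 mol
n(I2) = n(S2O3^2-)/2 = 2.224 × 10^-3 mol
From the 1:3 ratio, n(Cr2O7^2-) in the aliquot = 1/3 × 2.224 × 10^-3 = 7.415 × 10^-4 mol
[Cr2O7^2-]_dilute = 7.415 × 10^-4 / 0.02505 = 0.02960 mol/L
[Cr2O7^2-]_original = 0.02960 × 250.0/24.88 = 0.2974 mol/L

0.2974 mol/L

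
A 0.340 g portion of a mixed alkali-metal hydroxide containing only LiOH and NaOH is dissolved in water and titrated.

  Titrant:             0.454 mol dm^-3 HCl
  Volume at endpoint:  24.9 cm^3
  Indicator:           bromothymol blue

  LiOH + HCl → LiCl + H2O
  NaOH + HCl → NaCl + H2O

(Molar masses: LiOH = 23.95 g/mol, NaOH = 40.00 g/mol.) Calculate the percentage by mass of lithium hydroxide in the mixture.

49.2 %

n(HCl) = 0.0249 × 0.454 = 0.0113 mol
Let x = n(LiOH), y = n(NaOH).
Titrant: 1x + 1y = 0.0113;  mass: 23.95x + 40.00y = 0.340
Solving, x = 6.99 × 10^-3 mol, y = 4.31 × 10^-3 mol
mass of LiOH = 6.99 × 10^-3 × 23.95 = 0.167 g
% LiOH = 0.167 / 0.340 × 100 = 49.2 %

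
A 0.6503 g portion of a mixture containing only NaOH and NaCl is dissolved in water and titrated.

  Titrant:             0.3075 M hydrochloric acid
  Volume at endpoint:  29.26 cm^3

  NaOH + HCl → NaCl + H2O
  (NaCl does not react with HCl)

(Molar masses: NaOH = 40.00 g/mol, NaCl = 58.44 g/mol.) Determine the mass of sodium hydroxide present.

n(HCl) = 0.02926 × 0.3075 = 8.997 × 10^-3 mol
Let x = n(NaOH), y = n(NaCl).
Titrant: 1x = 8.997 × 10^-3;  mass: 40.00x + 58.44y = 0.6503
Solving, x = 8.997 × 10^-3 mol, y = 4.969 × 10^-3 mol
mass of NaOH = 8.997 × 10^-3 × 40.00 = 0.3599 g

0.3599 g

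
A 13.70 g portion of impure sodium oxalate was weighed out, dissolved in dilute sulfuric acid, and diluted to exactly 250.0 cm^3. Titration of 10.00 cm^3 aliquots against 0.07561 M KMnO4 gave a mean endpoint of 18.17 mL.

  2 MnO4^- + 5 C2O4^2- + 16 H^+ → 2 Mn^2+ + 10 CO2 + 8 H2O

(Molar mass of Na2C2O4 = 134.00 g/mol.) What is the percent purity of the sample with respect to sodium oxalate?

83.98 %

n(KMnO4) per titration = 0.01817 × 0.07561 = 1.374 × 10^-3 mol
From the 5:2 ratio, n(Na2C2O4) in each aliquot = 5/2 × 1.374 × 10^-3 = 3.435 × 10^-3 mol
n(Na2C2O4) in the whole flask = 3.435 × 10^-3 × 250.0/10.00 = 0.08586 mol
mass of Na2C2O4 = 0.08586 × 134.00 = 11.51 g
% Na2C2O4 = 11.51 / 13.70 × 100 = 83.98 %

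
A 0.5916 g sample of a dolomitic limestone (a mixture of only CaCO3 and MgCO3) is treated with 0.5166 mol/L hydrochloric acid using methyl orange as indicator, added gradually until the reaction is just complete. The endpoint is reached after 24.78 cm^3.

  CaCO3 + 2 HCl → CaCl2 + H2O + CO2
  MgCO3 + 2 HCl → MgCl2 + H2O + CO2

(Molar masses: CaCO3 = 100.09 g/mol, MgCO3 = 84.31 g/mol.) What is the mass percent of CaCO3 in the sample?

n(HCl) = 0.02478 × 0.5166 = 0.01280 mol
Let x = n(CaCO3), y = n(MgCO3).
Titrant: 2x + 2y = 0.01280;  mass: 100.09x + 84.31y = 0.5916
Solving, x = 3.293 × 10^-3 mol, y = 3.108 × 10^-3 mol
mass of CaCO3 = 3.293 × 10^-3 × 100.09 = 0.3296 g
% CaCO3 = 0.3296 / 0.5916 × 100 = 55.71 %

55.71 %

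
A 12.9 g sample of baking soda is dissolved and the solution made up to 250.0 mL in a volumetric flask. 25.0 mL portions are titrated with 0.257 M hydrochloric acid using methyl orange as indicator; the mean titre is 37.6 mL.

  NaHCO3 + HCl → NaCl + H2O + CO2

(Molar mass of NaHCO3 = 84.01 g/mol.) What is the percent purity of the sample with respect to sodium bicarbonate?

n(HCl) per titration = 0.0376 × 0.257 = 9.66 × 10^-3 mol
n(NaHCO3) in each aliquot = 9.66 × 10^-3 mol (1:1 ratio)
n(NaHCO3) in the whole flask = 9.66 × 10^-3 × 250.0/25.0 = 0.0966 mol
mass of NaHCO3 = 0.0966 × 84.01 = 8.12 g
% NaHCO3 = 8.12 / 12.9 × 100 = 62.9 %

62.9 %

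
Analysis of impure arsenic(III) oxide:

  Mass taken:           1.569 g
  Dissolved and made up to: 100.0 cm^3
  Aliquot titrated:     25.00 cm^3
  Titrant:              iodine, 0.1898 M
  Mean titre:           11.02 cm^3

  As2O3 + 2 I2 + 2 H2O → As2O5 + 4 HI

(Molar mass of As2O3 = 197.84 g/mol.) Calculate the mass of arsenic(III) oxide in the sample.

0.8276 g

n(I2) per titration = 0.01102 × 0.1898 = 2.092 × 10^-3 mol
From the 1:2 ratio, n(As2O3) in each aliquot = 1/2 × 2.092 × 10^-3 = 1.046 × 10^-3 mol
n(As2O3) in the whole flask = 1.046 × 10^-3 × 100.0/25.00 = 4.183 × 10^-3 mol
mass of As2O3 = 4.183 × 10^-3 × 197.84 = 0.8276 g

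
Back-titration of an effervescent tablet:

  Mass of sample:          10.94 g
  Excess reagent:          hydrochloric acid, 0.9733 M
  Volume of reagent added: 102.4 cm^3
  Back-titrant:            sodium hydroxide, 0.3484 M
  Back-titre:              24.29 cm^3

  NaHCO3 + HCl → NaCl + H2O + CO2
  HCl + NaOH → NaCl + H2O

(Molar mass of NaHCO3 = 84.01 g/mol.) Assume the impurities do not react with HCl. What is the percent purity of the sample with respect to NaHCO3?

70.04 %

n(HCl) added = 0.1024 × 0.9733 = 0.09967 mol
n(NaOH) used in back-titration = 0.02429 × 0.3484 = 8.463 × 10^-3 mol
n(HCl) left over = 8.463 × 10^-3 mol (1:1 ratio)
n(HCl) consumed by analyte = 0.09967 − 8.463 × 10^-3 = 0.09120 mol
n(NaHCO3) = 0.09120 mol (1:1 ratio)
mass of NaHCO3 = 0.09120 × 84.01 = 7.662 g
% NaHCO3 = 7.662 / 10.94 × 100 = 70.04 %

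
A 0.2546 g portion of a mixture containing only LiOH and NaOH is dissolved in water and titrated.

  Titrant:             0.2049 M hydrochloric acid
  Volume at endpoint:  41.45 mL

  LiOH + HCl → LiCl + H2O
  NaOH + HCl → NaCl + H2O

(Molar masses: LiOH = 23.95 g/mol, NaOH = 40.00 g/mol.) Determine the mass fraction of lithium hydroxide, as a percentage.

n(HCl) = 0.04145 × 0.2049 = 8.493 × 10^-3 mol
Let x = n(LiOH), y = n(NaOH).
Titrant: 1x + 1y = 8.493 × 10^-3;  mass: 23.95x + 40.00y = 0.2546
Solving, x = 5.304 × 10^-3 mol, y = 3.189 × 10^-3 mol
mass of LiOH = 5.304 × 10^-3 × 23.95 = 0.1270 g
% LiOH = 0.1270 / 0.2546 × 100 = 49.89 %

49.89 %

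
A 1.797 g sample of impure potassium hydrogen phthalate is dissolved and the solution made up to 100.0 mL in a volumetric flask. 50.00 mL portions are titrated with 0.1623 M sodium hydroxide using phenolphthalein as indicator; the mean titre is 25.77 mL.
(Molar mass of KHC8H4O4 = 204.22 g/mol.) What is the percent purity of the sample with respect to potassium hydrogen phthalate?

KHC8H4O4 + NaOH → KNaC8H4O4 + H2O
n(NaOH) per titration = 0.02577 × 0.1623 = 4.182 × 10^-3 mol
n(KHC8H4O4) in each aliquot = 4.182 × 10^-3 mol (1:1 ratio)
n(KHC8H4O4) in the whole flask = 4.182 × 10^-3 × 100.0/50.00 = 8.365 × 10^-3 mol
mass of KHC8H4O4 = 8.365 × 10^-3 × 204.22 = 1.708 g
% KHC8H4O4 = 1.708 / 1.797 × 100 = 95.06 %

95.06 %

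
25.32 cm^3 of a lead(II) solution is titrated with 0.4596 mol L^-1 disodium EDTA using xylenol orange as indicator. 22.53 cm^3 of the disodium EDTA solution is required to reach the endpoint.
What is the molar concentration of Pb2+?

0.4090 mol/L

Pb^2+ + EDTA^4- → [Pb(EDTA)]^2-
n(EDTA) = 0.02253 L × 0.4596 mol/L = 0.01035 mol
n(Pb2+) = 0.01035 mol (1:1 mole ratio)
[Pb2+] = 0.01035 mol / 0.02532 L = 0.4090 mol/L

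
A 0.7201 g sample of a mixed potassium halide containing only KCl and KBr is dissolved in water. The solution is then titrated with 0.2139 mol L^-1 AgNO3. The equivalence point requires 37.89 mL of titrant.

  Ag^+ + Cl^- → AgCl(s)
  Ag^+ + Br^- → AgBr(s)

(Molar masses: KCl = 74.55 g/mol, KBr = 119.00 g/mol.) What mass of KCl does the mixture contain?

0.4098 g

n(AgNO3) = 0.03789 × 0.2139 = 8.105 × 10^-3 mol
Let x = n(KCl), y = n(KBr).
Titrant: 1x + 1y = 8.105 × 10^-3;  mass: 74.55x + 119.00y = 0.7201
Solving, x = 5.497 × 10^-3 mol, y = 2.607 × 10^-3 mol
mass of KCl = 5.497 × 10^-3 × 74.55 = 0.4098 g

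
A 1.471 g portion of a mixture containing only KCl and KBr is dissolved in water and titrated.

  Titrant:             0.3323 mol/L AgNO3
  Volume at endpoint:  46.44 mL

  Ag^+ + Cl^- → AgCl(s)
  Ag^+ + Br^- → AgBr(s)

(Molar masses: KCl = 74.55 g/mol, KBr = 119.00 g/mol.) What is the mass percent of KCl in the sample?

41.66 %

n(AgNO3) = 0.04644 × 0.3323 = 0.01543 mol
Let x = n(KCl), y = n(KBr).
Titrant: 1x + 1y = 0.01543;  mass: 74.55x + 119.00y = 1.471
Solving, x = 8.221 × 10^-3 mol, y = 7.211 × 10^-3 mol
mass of KCl = 8.221 × 10^-3 × 74.55 = 0.6129 g
% KCl = 0.6129 / 1.471 × 100 = 41.66 %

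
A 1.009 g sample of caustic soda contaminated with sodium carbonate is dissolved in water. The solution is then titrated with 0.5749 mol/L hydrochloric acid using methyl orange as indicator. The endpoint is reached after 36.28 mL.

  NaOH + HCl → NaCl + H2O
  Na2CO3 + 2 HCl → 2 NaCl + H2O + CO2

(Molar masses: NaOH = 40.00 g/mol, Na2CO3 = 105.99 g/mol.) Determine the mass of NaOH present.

n(HCl) = 0.03628 × 0.5749 = 0.02086 mol
Let x = n(NaOH), y = n(Na2CO3).
Titrant: 1x + 2y = 0.02086;  mass: 40.00x + 105.99y = 1.009
Solving, x = 7.413 × 10^-3 mol, y = 6.722 × 10^-3 mol
mass of NaOH = 7.413 × 10^-3 × 40.00 = 0.2965 g

0.2965 g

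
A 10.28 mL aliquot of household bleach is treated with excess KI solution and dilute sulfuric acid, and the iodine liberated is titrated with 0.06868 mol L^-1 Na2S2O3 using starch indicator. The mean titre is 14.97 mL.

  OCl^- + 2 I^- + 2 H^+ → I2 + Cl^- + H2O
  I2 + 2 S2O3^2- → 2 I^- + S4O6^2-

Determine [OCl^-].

n(S2O3^2-) = 0.01497 × 0.06868 = 1.028 × 10^-3 mol
n(I2) = n(S2O3^2-)/2 = 5.141 × 10^-4 mol
n(OCl^-) in the aliquot = 5.141 × 10^-4 mol (1:1 ratio)
[OCl^-] = 5.141 × 10^-4 / 0.01028 = 0.05001 mol/L

0.05001 mol/L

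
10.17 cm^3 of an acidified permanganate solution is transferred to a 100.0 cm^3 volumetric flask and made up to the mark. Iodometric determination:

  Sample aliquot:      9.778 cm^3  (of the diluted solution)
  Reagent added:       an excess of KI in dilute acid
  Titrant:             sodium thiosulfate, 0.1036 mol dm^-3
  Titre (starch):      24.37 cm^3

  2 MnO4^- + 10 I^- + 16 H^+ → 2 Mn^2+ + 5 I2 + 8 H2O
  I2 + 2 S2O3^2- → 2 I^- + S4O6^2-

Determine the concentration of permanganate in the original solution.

0.5078 mol/L

n(S2O3^2-) = 0.02437 × 0.1036 = 2.525 × 10^-3 mol
n(I2) = n(S2O3^2-)/2 = 1.262 × 10^-3 mol
From the 2:5 ratio, n(MnO4^-) in the aliquot = 2/5 × 1.262 × 10^-3 = 5.049 × 10^-4 mol
[MnO4^-]_dilute = 5.049 × 10^-4 / 0.009778 = 0.05164 mol/L
[MnO4^-]_original = 0.05164 × 100.0/10.17 = 0.5078 mol/L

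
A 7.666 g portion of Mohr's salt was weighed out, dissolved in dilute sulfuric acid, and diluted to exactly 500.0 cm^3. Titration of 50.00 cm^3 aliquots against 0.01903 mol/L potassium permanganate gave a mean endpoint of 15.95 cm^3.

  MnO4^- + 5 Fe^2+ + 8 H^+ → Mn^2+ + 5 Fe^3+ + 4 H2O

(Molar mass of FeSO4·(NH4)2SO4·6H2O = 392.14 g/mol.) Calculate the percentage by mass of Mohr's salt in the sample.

77.63 %

n(KMnO4) per titration = 0.01595 × 0.01903 = 3.035 × 10^-4 mol
From the 5:1 ratio, n(FeSO4·(NH4)2SO4·6H2O) in each aliquot = 5/1 × 3.035 × 10^-4 = 1.518 × 10^-3 mol
n(FeSO4·(NH4)2SO4·6H2O) in the whole flask = 1.518 × 10^-3 × 500.0/50.00 = 0.01518 mol
mass of FeSO4·(NH4)2SO4·6H2O = 0.01518 × 392.14 = 5.951 g
% FeSO4·(NH4)2SO4·6H2O = 5.951 / 7.666 × 100 = 77.63 %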